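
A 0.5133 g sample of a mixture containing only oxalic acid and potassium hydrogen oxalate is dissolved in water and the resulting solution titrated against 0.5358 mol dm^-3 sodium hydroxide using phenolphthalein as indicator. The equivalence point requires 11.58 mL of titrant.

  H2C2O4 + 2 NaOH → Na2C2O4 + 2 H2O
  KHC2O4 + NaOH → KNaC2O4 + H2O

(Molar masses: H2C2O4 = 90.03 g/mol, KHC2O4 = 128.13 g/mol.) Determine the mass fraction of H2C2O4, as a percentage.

29.72 %

n(NaOH) = 0.01158 × 0.5358 = 6.205 × 10^-3 mol
Let x = n(H2C2O4), y = n(KHC2O4).
Titrant: 2x + 1y = 6.205 × 10^-3;  mass: 90.03x + 128.13y = 0.5133
Solving, x = 1.695 × 10^-3 mol, y = 2.815 × 10^-3 mol
mass of H2C2O4 = 1.695 × 10^-3 × 90.03 = 0.1526 g
% H2C2O4 = 0.1526 / 0.5133 × 100 = 29.72 %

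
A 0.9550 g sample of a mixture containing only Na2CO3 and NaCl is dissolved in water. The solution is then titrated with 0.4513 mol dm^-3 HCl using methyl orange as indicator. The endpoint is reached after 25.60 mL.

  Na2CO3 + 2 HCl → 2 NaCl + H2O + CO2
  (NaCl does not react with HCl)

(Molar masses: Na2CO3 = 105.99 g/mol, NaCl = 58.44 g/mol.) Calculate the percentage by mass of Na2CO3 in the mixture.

64.11 %

n(HCl) = 0.02560 × 0.4513 = 0.01155 mol
Let x = n(Na2CO3), y = n(NaCl).
Titrant: 2x = 0.01155;  mass: 105.99x + 58.44y = 0.9550
Solving, x = 5.777 × 10^-3 mol, y = 5.865 × 10^-3 mol
mass of Na2CO3 = 5.777 × 10^-3 × 105.99 = 0.6123 g
% Na2CO3 = 0.6123 / 0.9550 × 100 = 64.11 %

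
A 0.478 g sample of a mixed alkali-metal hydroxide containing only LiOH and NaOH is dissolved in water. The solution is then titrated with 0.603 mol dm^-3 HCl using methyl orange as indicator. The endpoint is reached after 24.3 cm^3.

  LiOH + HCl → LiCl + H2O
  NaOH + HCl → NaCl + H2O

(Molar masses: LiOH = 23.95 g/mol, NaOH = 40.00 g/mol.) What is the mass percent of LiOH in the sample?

n(HCl) = 0.0243 × 0.603 = 0.0147 mol
Let x = n(LiOH), y = n(NaOH).
Titrant: 1x + 1y = 0.0147;  mass: 23.95x + 40.00y = 0.478
Solving, x = 6.74 × 10^-3 mol, y = 7.92 × 10^-3 mol
mass of LiOH = 6.74 × 10^-3 × 23.95 = 0.161 g
% LiOH = 0.161 / 0.478 × 100 = 33.8 %

33.8 %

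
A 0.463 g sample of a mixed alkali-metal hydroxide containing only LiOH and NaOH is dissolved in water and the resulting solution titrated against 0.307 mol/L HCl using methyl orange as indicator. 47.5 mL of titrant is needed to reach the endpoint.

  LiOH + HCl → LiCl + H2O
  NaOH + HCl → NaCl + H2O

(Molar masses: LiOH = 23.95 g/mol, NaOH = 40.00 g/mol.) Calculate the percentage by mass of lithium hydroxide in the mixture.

38.8 %

n(HCl) = 0.0475 × 0.307 = 0.0146 mol
Let x = n(LiOH), y = n(NaOH).
Titrant: 1x + 1y = 0.0146;  mass: 23.95x + 40.00y = 0.463
Solving, x = 7.50 × 10^-3 mol, y = 7.09 × 10^-3 mol
mass of LiOH = 7.50 × 10^-3 × 23.95 = 0.180 g
% LiOH = 0.180 / 0.463 × 100 = 38.8 %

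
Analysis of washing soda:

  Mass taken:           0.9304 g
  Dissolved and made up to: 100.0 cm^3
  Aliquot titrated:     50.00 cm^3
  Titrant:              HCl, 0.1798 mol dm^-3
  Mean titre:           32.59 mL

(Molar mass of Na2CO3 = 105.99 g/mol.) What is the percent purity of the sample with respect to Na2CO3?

Na2CO3 + 2 HCl → 2 NaCl + H2O + CO2
n(HCl) per titration = 0.03259 × 0.1798 = 5.860 × 10^-3 mol
From the 1:2 ratio, n(Na2CO3) in each aliquot = 1/2 × 5.860 × 10^-3 = 2.930 × 10^-3 mol
n(Na2CO3) in the whole flask = 2.930 × 10^-3 × 100.0/50.00 = 5.860 × 10^-3 mol
mass of Na2CO3 = 5.860 × 10^-3 × 105.99 = 0.6211 g
% Na2CO3 = 0.6211 / 0.9304 × 100 = 66.75 %

66.75 %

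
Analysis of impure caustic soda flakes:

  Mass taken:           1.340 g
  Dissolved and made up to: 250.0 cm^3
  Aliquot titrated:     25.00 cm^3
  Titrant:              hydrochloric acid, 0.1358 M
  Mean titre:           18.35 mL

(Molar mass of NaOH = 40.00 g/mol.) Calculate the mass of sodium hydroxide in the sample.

0.9968 g

NaOH + HCl → NaCl + H2O
n(HCl) per titration = 0.01835 × 0.1358 = 2.492 × 10^-3 mol
n(NaOH) in each aliquot = 2.492 × 10^-3 mol (1:1 ratio)
n(NaOH) in the whole flask = 2.492 × 10^-3 × 250.0/25.00 = 0.02492 mol
mass of NaOH = 0.02492 × 40.00 = 0.9968 g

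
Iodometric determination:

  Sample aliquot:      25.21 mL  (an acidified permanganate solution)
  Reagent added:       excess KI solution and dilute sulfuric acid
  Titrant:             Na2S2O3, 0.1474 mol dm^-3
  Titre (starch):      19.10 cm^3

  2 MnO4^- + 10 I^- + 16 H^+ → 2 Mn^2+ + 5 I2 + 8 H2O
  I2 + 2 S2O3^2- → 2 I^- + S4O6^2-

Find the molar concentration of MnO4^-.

0.02234 mol/L

n(S2O3^2-) = 0.01910 × 0.1474 = 2.815 × 10^-3 mol
n(I2) = n(S2O3^2-)/2 = 1.408 × 10^-3 mol
From the 2:5 ratio, n(MnO4^-) in the aliquot = 2/5 × 1.408 × 10^-3 = 5.631 × 10^-4 mol
[MnO4^-] = 5.631 × 10^-4 / 0.02521 = 0.02234 mol/L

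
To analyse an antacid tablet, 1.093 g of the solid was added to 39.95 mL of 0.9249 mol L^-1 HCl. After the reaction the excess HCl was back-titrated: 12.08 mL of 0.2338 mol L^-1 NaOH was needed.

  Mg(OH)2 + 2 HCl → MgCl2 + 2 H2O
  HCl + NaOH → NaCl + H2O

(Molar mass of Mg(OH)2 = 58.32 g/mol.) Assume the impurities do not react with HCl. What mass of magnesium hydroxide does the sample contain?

n(HCl) added = 0.03995 × 0.9249 = 0.03695 mol
n(NaOH) used in back-titration = 0.01208 × 0.2338 = 2.824 × 10^-3 mol
n(HCl) left over = 2.824 × 10^-3 mol (1:1 ratio)
n(HCl) consumed by analyte = 0.03695 − 2.824 × 10^-3 = 0.03413 mol
From the 1:2 ratio, n(Mg(OH)2) = 1/2 × 0.03413 = 0.01706 mol
mass of Mg(OH)2 = 0.01706 × 58.32 = 0.9951 g

0.9951 g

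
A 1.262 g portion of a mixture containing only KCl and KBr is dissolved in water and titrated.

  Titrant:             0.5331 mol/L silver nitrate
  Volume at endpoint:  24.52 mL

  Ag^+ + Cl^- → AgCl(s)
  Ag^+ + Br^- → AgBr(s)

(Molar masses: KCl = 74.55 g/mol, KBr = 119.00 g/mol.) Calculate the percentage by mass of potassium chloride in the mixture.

39.01 %

n(AgNO3) = 0.02452 × 0.5331 = 0.01307 mol
Let x = n(KCl), y = n(KBr).
Titrant: 1x + 1y = 0.01307;  mass: 74.55x + 119.00y = 1.262
Solving, x = 6.603 × 10^-3 mol, y = 6.468 × 10^-3 mol
mass of KCl = 6.603 × 10^-3 × 74.55 = 0.4923 g
% KCl = 0.4923 / 1.262 × 100 = 39.01 %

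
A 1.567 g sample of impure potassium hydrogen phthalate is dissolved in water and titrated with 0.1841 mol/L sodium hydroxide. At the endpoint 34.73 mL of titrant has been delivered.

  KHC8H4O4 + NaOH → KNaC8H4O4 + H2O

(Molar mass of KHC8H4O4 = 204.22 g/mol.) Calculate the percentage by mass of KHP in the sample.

n(NaOH) = 0.03473 L × 0.1841 mol/L = 6.394 × 10^-3 mol
n(KHC8H4O4) = 6.394 × 10^-3 mol (1:1 ratio)
mass of KHC8H4O4 = 6.394 × 10^-3 × 204.22 g/mol = 1.306 g
% KHC8H4O4 = 1.306 / 1.567 × 100 = 83.33 %

83.33 %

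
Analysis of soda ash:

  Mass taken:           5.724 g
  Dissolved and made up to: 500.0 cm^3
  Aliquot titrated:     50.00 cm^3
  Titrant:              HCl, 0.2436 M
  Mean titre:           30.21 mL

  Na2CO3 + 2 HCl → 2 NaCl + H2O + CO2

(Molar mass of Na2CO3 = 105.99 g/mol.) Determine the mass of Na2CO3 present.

3.900 g

n(HCl) per titration = 0.03021 × 0.2436 = 7.359 × 10^-3 mol
From the 1:2 ratio, n(Na2CO3) in each aliquot = 1/2 × 7.359 × 10^-3 = 3.680 × 10^-3 mol
n(Na2CO3) in the whole flask = 3.680 × 10^-3 × 500.0/50.00 = 0.03680 mol
mass of Na2CO3 = 0.03680 × 105.99 = 3.900 g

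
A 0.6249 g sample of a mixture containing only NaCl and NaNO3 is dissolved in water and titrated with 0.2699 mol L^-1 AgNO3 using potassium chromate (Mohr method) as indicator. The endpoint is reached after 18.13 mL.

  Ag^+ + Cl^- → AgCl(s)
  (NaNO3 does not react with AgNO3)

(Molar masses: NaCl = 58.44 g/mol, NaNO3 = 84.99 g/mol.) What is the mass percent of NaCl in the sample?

n(AgNO3) = 0.01813 × 0.2699 = 4.893 × 10^-3 mol
Let x = n(NaCl), y = n(NaNO3).
Titrant: 1x = 4.893 × 10^-3;  mass: 58.44x + 84.99y = 0.6249
Solving, x = 4.893 × 10^-3 mol, y = 3.988 × 10^-3 mol
mass of NaCl = 4.893 × 10^-3 × 58.44 = 0.2860 g
% NaCl = 0.2860 / 0.6249 × 100 = 45.76 %

45.76 %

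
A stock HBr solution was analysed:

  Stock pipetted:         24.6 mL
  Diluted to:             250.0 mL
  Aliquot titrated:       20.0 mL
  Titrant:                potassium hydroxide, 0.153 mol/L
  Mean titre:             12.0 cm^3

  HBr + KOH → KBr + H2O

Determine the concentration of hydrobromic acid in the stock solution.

n(KOH) = 0.0120 × 0.153 = 1.84 × 10^-3 mol
n(HBr) in the aliquot = 1.84 × 10^-3 mol (1:1 ratio)
[HBr]_dilute = 1.84 × 10^-3 / 0.0200 = 0.0918 mol/L
Dilution factor = 250.0 / 24.6 = 10.16
[HBr]_stock = 0.0918 × 10.16 = 0.933 mol/L

0.933 mol/L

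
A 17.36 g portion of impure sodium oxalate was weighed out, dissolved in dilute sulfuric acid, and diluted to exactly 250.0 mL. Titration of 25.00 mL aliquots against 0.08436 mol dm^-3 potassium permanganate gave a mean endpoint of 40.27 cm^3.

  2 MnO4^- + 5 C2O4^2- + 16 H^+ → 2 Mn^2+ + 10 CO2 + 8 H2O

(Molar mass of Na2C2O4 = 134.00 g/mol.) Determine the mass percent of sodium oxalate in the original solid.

65.56 %

n(KMnO4) per titration = 0.04027 × 0.08436 = 3.397 × 10^-3 mol
From the 5:2 ratio, n(Na2C2O4) in each aliquot = 5/2 × 3.397 × 10^-3 = 8.493 × 10^-3 mol
n(Na2C2O4) in the whole flask = 8.493 × 10^-3 × 250.0/25.00 = 0.08493 mol
mass of Na2C2O4 = 0.08493 × 134.00 = 11.38 g
% Na2C2O4 = 11.38 / 17.36 × 100 = 65.56 %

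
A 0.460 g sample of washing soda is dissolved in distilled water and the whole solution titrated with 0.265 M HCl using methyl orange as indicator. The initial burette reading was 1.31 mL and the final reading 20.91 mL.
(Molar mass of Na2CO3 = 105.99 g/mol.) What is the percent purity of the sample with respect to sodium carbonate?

Na2CO3 + 2 HCl → 2 NaCl + H2O + CO2
n(HCl) = 0.0196 L × 0.265 mol/L = 5.19 × 10^-3 mol
From the 1:2 ratio, n(Na2CO3) = 1/2 × 5.19 × 10^-3 = 2.60 × 10^-3 mol
mass of Na2CO3 = 2.60 × 10^-3 × 105.99 g/mol = 0.275 g
% Na2CO3 = 0.275 / 0.460 × 100 = 59.8 %

59.8 %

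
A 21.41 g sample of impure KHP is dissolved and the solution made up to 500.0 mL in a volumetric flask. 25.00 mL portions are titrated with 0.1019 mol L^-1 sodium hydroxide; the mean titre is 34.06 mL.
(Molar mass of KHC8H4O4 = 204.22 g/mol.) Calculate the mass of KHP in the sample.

14.18 g

KHC8H4O4 + NaOH → KNaC8H4O4 + H2O
n(NaOH) per titration = 0.03406 × 0.1019 = 3.471 × 10^-3 mol
n(KHC8H4O4) in each aliquot = 3.471 × 10^-3 mol (1:1 ratio)
n(KHC8H4O4) in the whole flask = 3.471 × 10^-3 × 500.0/25.00 = 0.06941 mol
mass of KHC8H4O4 = 0.06941 × 204.22 = 14.18 g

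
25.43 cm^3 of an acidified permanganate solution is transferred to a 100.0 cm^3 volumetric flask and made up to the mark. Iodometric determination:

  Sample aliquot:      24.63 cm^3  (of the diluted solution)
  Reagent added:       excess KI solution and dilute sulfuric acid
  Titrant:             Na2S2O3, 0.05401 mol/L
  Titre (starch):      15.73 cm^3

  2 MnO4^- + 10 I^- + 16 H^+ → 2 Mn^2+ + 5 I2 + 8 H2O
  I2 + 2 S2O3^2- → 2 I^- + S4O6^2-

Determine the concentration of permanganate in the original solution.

n(S2O3^2-) = 0.01573 × 0.05401 = 8.496 × 10^-4 mol
n(I2) = n(S2O3^2-)/2 = 4.248 × 10^-4 mol
From the 2:5 ratio, n(MnO4^-) in the aliquot = 2/5 × 4.248 × 10^-4 = 1.699 × 10^-4 mol
[MnO4^-]_dilute = 1.699 × 10^-4 / 0.02463 = 0.006899 mol/L
[MnO4^-]_original = 0.006899 × 100.0/25.43 = 0.02713 mol/L

0.02713 mol/L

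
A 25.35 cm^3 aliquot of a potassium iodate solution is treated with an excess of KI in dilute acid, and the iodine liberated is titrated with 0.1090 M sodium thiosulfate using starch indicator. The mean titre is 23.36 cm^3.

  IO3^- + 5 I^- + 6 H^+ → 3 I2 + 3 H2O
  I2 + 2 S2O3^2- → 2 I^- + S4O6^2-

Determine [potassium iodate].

0.01674 M

n(S2O3^2-) = 0.02336 × 0.1090 = 2.546 × 10^-3 mol
n(I2) = n(S2O3^2-)/2 = 1.273 × 10^-3 mol
From the 1:3 ratio, n(IO3^-) in the aliquot = 1/3 × 1.273 × 10^-3 = 4.244 × 10^-4 mol
[IO3^-] = 4.244 × 10^-4 / 0.02535 = 0.01674 mol/L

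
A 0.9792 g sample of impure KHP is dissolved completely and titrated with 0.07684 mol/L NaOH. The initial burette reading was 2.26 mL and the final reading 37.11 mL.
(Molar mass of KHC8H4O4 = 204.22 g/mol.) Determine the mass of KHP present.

0.5469 g

KHC8H4O4 + NaOH → KNaC8H4O4 + H2O
n(NaOH) = 0.03485 L × 0.07684 mol/L = 2.678 × 10^-3 mol
n(KHC8H4O4) = 2.678 × 10^-3 mol (1:1 ratio)
mass of KHC8H4O4 = 2.678 × 10^-3 × 204.22 g/mol = 0.5469 g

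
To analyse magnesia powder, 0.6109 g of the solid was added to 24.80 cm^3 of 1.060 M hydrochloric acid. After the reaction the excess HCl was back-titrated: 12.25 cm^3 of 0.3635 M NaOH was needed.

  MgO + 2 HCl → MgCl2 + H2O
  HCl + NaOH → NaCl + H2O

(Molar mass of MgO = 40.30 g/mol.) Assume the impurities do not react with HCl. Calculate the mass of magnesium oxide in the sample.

n(HCl) added = 0.02480 × 1.060 = 0.02629 mol
n(NaOH) used in back-titration = 0.01225 × 0.3635 = 4.453 × 10^-3 mol
n(HCl) left over = 4.453 × 10^-3 mol (1:1 ratio)
n(HCl) consumed by analyte = 0.02629 − 4.453 × 10^-3 = 0.02184 mol
From the 1:2 ratio, n(MgO) = 1/2 × 0.02184 = 0.01092 mol
mass of MgO = 0.01092 × 40.30 = 0.4400 g

0.4400 g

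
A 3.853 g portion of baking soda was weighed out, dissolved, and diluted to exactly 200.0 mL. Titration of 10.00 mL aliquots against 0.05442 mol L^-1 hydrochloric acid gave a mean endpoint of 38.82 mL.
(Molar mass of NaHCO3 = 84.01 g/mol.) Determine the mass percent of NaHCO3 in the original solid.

92.12 %

NaHCO3 + HCl → NaCl + H2O + CO2
n(HCl) per titration = 0.03882 × 0.05442 = 2.113 × 10^-3 mol
n(NaHCO3) in each aliquot = 2.113 × 10^-3 mol (1:1 ratio)
n(NaHCO3) in the whole flask = 2.113 × 10^-3 × 200.0/10.00 = 0.04225 mol
mass of NaHCO3 = 0.04225 × 84.01 = 3.550 g
% NaHCO3 = 3.550 / 3.853 × 100 = 92.12 %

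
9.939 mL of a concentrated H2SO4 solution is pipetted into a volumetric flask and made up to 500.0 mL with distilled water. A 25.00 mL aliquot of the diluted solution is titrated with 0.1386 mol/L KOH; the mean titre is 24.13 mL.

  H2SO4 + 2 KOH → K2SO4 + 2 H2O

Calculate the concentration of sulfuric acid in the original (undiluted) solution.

3.365 mol/L

n(KOH) = 0.02413 × 0.1386 = 3.344 × 10^-3 mol
From the 1:2 ratio, n(H2SO4) in the aliquot = 1/2 × 3.344 × 10^-3 = 1.672 × 10^-3 mol
[H2SO4]_dilute = 1.672 × 10^-3 / 0.02500 = 0.06689 mol/L
Dilution factor = 500.0 / 9.939 = 50.31
[H2SO4]_stock = 0.06689 × 50.31 = 3.365 mol/L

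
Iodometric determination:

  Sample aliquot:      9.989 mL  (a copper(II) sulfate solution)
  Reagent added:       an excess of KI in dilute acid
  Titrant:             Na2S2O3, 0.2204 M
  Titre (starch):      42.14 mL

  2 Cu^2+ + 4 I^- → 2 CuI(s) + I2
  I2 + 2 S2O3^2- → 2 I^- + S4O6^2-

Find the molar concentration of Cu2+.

0.9298 M

n(S2O3^2-) = 0.04214 × 0.2204 = 9.288 × 10^-3 mol
n(I2) = n(S2O3^2-)/2 = 4.644 × 10^-3 mol
From the 2:1 ratio, n(Cu2+) in the aliquot = 2/1 × 4.644 × 10^-3 = 9.288 × 10^-3 mol
[Cu2+] = 9.288 × 10^-3 / 0.009989 = 0.9298 mol/L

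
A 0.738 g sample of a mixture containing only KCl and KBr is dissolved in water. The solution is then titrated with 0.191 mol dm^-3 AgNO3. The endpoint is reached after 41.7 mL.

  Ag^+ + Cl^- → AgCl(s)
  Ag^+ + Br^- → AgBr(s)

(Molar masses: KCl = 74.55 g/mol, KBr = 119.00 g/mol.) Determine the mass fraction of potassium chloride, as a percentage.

n(AgNO3) = 0.0417 × 0.191 = 7.96 × 10^-3 mol
Let x = n(KCl), y = n(KBr).
Titrant: 1x + 1y = 7.96 × 10^-3;  mass: 74.55x + 119.00y = 0.738
Solving, x = 4.72 × 10^-3 mol, y = 3.24 × 10^-3 mol
mass of KCl = 4.72 × 10^-3 × 74.55 = 0.352 g
% KCl = 0.352 / 0.738 × 100 = 47.7 %

47.7 %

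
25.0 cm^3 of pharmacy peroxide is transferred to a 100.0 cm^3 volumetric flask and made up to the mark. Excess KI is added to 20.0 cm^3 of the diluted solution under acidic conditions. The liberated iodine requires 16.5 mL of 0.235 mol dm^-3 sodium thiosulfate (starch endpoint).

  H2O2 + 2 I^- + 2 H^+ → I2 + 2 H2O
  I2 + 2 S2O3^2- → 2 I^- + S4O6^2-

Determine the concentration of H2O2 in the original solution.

0.388 mol/L

n(S2O3^2-) = 0.0165 × 0.235 = 3.88 × 10^-3 mol
n(I2) = n(S2O3^2-)/2 = 1.94 × 10^-3 mol
n(H2O2) in the aliquot = 1.94 × 10^-3 mol (1:1 ratio)
[H2O2]_dilute = 1.94 × 10^-3 / 0.0200 = 0.0969 mol/L
[H2O2]_original = 0.0969 × 100.0/25.0 = 0.388 mol/L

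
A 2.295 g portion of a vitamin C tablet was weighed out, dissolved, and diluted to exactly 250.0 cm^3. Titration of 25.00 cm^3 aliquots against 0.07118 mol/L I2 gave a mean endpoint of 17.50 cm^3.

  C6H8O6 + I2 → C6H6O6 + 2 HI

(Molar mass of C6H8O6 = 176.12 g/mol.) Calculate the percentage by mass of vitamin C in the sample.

n(I2) per titration = 0.01750 × 0.07118 = 1.246 × 10^-3 mol
n(C6H8O6) in each aliquot = 1.246 × 10^-3 mol (1:1 ratio)
n(C6H8O6) in the whole flask = 1.246 × 10^-3 × 250.0/25.00 = 0.01246 mol
mass of C6H8O6 = 0.01246 × 176.12 = 2.194 g
% C6H8O6 = 2.194 / 2.295 × 100 = 95.59 %

95.59 %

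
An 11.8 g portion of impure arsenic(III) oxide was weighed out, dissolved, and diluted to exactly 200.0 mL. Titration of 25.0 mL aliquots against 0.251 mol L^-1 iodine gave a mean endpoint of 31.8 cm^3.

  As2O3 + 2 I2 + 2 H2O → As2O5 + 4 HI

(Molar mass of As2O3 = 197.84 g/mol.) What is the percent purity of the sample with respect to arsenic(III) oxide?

53.5 %

n(I2) per titration = 0.0318 × 0.251 = 7.98 × 10^-3 mol
From the 1:2 ratio, n(As2O3) in each aliquot = 1/2 × 7.98 × 10^-3 = 3.99 × 10^-3 mol
n(As2O3) in the whole flask = 3.99 × 10^-3 × 200.0/25.0 = 0.0319 mol
mass of As2O3 = 0.0319 × 197.84 = 6.32 g
% As2O3 = 6.32 / 11.8 × 100 = 53.5 %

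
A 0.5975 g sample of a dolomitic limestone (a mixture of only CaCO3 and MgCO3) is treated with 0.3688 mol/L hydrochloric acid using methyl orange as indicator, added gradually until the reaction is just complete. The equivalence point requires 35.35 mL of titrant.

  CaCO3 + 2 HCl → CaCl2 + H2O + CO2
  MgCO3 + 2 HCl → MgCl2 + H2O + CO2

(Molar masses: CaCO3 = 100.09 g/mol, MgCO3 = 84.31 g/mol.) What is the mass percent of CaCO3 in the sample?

n(HCl) = 0.03535 × 0.3688 = 0.01304 mol
Let x = n(CaCO3), y = n(MgCO3).
Titrant: 2x + 2y = 0.01304;  mass: 100.09x + 84.31y = 0.5975
Solving, x = 3.037 × 10^-3 mol, y = 3.482 × 10^-3 mol
mass of CaCO3 = 3.037 × 10^-3 × 100.09 = 0.3040 g
% CaCO3 = 0.3040 / 0.5975 × 100 = 50.87 %

50.87 %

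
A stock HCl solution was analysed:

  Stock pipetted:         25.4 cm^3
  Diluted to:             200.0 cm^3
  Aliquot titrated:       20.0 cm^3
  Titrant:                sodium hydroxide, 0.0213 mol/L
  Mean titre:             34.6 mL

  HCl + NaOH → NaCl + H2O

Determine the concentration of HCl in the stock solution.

0.290 mol/L

n(NaOH) = 0.0346 × 0.0213 = 7.37 × 10^-4 mol
n(HCl) in the aliquot = 7.37 × 10^-4 mol (1:1 ratio)
[HCl]_dilute = 7.37 × 10^-4 / 0.0200 = 0.0368 mol/L
Dilution factor = 200.0 / 25.4 = 7.874
[HCl]_stock = 0.0368 × 7.874 = 0.290 mol/L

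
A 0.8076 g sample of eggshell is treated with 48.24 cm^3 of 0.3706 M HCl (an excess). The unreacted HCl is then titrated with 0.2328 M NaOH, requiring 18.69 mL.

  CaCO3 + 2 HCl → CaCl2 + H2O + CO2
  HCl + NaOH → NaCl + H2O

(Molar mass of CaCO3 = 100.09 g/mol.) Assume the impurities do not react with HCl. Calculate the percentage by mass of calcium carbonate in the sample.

83.82 %

n(HCl) added = 0.04824 × 0.3706 = 0.01788 mol
n(NaOH) used in back-titration = 0.01869 × 0.2328 = 4.351 × 10^-3 mol
n(HCl) left over = 4.351 × 10^-3 mol (1:1 ratio)
n(HCl) consumed by analyte = 0.01788 − 4.351 × 10^-3 = 0.01353 mol
From the 1:2 ratio, n(CaCO3) = 1/2 × 0.01353 = 6.763 × 10^-3 mol
mass of CaCO3 = 6.763 × 10^-3 × 100.09 = 0.6769 g
% CaCO3 = 0.6769 / 0.8076 × 100 = 83.82 %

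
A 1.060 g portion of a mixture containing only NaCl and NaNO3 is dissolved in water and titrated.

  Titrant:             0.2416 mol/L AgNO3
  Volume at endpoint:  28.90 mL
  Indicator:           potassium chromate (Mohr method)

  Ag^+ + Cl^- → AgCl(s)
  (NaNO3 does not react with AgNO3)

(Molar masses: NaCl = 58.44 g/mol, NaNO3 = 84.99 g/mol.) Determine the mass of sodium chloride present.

n(AgNO3) = 0.02890 × 0.2416 = 6.982 × 10^-3 mol
Let x = n(NaCl), y = n(NaNO3).
Titrant: 1x = 6.982 × 10^-3;  mass: 58.44x + 84.99y = 1.060
Solving, x = 6.982 × 10^-3 mol, y = 7.671 × 10^-3 mol
mass of NaCl = 6.982 × 10^-3 × 58.44 = 0.4080 g

0.4080 g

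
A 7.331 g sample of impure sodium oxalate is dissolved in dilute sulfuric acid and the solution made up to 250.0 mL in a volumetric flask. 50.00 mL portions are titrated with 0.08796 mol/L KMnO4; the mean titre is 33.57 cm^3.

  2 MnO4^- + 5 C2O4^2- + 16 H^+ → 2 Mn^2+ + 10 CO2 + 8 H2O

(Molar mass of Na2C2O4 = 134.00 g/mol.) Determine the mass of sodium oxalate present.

4.946 g

n(KMnO4) per titration = 0.03357 × 0.08796 = 2.953 × 10^-3 mol
From the 5:2 ratio, n(Na2C2O4) in each aliquot = 5/2 × 2.953 × 10^-3 = 7.382 × 10^-3 mol
n(Na2C2O4) in the whole flask = 7.382 × 10^-3 × 250.0/50.00 = 0.03691 mol
mass of Na2C2O4 = 0.03691 × 134.00 = 4.946 g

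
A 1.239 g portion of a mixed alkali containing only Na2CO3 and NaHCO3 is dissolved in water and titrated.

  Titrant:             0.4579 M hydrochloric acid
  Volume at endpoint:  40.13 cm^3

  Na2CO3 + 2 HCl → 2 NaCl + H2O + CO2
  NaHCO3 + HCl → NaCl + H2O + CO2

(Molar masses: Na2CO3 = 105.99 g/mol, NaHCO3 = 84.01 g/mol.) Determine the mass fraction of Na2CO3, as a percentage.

n(HCl) = 0.04013 × 0.4579 = 0.01838 mol
Let x = n(Na2CO3), y = n(NaHCO3).
Titrant: 2x + 1y = 0.01838;  mass: 105.99x + 84.01y = 1.239
Solving, x = 4.913 × 10^-3 mol, y = 8.550 × 10^-3 mol
mass of Na2CO3 = 4.913 × 10^-3 × 105.99 = 0.5207 g
% Na2CO3 = 0.5207 / 1.239 × 100 = 42.02 %

42.02 %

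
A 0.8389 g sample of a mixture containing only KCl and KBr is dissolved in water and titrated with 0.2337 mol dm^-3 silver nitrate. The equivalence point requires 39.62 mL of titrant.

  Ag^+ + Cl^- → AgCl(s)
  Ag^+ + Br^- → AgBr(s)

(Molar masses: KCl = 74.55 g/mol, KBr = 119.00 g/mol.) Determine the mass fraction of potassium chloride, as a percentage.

n(AgNO3) = 0.03962 × 0.2337 = 9.259 × 10^-3 mol
Let x = n(KCl), y = n(KBr).
Titrant: 1x + 1y = 9.259 × 10^-3;  mass: 74.55x + 119.00y = 0.8389
Solving, x = 5.916 × 10^-3 mol, y = 3.344 × 10^-3 mol
mass of KCl = 5.916 × 10^-3 × 74.55 = 0.4410 g
% KCl = 0.4410 / 0.8389 × 100 = 52.57 %

52.57 %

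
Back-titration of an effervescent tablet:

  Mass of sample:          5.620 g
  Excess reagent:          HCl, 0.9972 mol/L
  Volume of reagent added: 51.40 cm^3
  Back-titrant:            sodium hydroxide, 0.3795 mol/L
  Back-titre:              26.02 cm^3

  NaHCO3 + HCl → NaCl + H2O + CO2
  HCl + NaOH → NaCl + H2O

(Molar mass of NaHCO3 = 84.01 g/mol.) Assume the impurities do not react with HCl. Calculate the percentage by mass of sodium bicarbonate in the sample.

n(HCl) added = 0.05140 × 0.9972 = 0.05126 mol
n(NaOH) used in back-titration = 0.02602 × 0.3795 = 9.875 × 10^-3 mol
n(HCl) left over = 9.875 × 10^-3 mol (1:1 ratio)
n(HCl) consumed by analyte = 0.05126 − 9.875 × 10^-3 = 0.04138 mol
n(NaHCO3) = 0.04138 mol (1:1 ratio)
mass of NaHCO3 = 0.04138 × 84.01 = 3.476 g
% NaHCO3 = 3.476 / 5.620 × 100 = 61.86 %

61.86 %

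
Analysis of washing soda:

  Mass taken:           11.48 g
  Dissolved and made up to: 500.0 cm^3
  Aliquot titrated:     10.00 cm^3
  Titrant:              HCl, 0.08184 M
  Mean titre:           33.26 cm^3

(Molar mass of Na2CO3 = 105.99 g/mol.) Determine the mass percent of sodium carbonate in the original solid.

Na2CO3 + 2 HCl → 2 NaCl + H2O + CO2
n(HCl) per titration = 0.03326 × 0.08184 = 2.722 × 10^-3 mol
From the 1:2 ratio, n(Na2CO3) in each aliquot = 1/2 × 2.722 × 10^-3 = 1.361 × 10^-3 mol
n(Na2CO3) in the whole flask = 1.361 × 10^-3 × 500.0/10.00 = 0.06805 mol
mass of Na2CO3 = 0.06805 × 105.99 = 7.213 g
% Na2CO3 = 7.213 / 11.48 × 100 = 62.83 %

62.83 %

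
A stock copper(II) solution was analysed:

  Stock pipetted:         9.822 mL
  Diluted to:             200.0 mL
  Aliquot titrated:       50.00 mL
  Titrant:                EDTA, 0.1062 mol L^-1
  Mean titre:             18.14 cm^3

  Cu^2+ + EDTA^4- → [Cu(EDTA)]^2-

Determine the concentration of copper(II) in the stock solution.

n(EDTA) = 0.01814 × 0.1062 = 1.926 × 10^-3 mol
n(Cu2+) in the aliquot = 1.926 × 10^-3 mol (1:1 ratio)
[Cu2+]_dilute = 1.926 × 10^-3 / 0.05000 = 0.03853 mol/L
Dilution factor = 200.0 / 9.822 = 20.36
[Cu2+]_stock = 0.03853 × 20.36 = 0.7846 mol/L

0.7846 mol/L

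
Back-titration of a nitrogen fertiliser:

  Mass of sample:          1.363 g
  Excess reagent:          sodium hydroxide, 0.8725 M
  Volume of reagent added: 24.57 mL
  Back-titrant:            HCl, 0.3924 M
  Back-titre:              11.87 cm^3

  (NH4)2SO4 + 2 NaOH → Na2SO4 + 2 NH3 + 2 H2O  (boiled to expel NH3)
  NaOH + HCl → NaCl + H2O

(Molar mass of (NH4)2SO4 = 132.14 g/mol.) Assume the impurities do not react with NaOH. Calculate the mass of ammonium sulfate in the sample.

n(NaOH) added = 0.02457 × 0.8725 = 0.02144 mol
n(HCl) used in back-titration = 0.01187 × 0.3924 = 4.658 × 10^-3 mol
n(NaOH) left over = 4.658 × 10^-3 mol (1:1 ratio)
n(NaOH) consumed by analyte = 0.02144 − 4.658 × 10^-3 = 0.01678 mol
From the 1:2 ratio, n((NH4)2SO4) = 1/2 × 0.01678 = 8.390 × 10^-3 mol
mass of (NH4)2SO4 = 8.390 × 10^-3 × 132.14 = 1.109 g

1.109 g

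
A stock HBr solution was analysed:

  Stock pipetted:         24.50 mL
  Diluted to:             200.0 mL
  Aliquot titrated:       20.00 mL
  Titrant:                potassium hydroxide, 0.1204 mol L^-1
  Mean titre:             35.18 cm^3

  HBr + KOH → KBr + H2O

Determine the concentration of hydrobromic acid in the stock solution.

n(KOH) = 0.03518 × 0.1204 = 4.236 × 10^-3 mol
n(HBr) in the aliquot = 4.236 × 10^-3 mol (1:1 ratio)
[HBr]_dilute = 4.236 × 10^-3 / 0.02000 = 0.2118 mol/L
Dilution factor = 200.0 / 24.50 = 8.163
[HBr]_stock = 0.2118 × 8.163 = 1.729 mol/L

1.729 mol/L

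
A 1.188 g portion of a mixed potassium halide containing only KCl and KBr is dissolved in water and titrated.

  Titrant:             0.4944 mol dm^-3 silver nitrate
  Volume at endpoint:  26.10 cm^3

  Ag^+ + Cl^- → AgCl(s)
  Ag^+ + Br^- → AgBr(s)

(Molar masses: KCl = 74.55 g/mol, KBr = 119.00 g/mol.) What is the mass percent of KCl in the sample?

n(AgNO3) = 0.02610 × 0.4944 = 0.01290 mol
Let x = n(KCl), y = n(KBr).
Titrant: 1x + 1y = 0.01290;  mass: 74.55x + 119.00y = 1.188
Solving, x = 7.819 × 10^-3 mol, y = 5.085 × 10^-3 mol
mass of KCl = 7.819 × 10^-3 × 74.55 = 0.5829 g
% KCl = 0.5829 / 1.188 × 100 = 49.07 %

49.07 %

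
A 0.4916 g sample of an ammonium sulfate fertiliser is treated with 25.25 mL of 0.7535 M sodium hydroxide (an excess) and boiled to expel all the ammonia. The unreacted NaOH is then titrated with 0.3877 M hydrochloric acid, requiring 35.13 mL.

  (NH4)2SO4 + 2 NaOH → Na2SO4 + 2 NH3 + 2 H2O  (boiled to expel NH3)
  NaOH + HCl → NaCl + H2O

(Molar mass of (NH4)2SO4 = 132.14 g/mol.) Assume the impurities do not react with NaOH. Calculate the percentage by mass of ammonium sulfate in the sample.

72.66 %

n(NaOH) added = 0.02525 × 0.7535 = 0.01903 mol
n(HCl) used in back-titration = 0.03513 × 0.3877 = 0.01362 mol
n(NaOH) left over = 0.01362 mol (1:1 ratio)
n(NaOH) consumed by analyte = 0.01903 − 0.01362 = 5.406 × 10^-3 mol
From the 1:2 ratio, n((NH4)2SO4) = 1/2 × 5.406 × 10^-3 = 2.703 × 10^-3 mol
mass of (NH4)2SO4 = 2.703 × 10^-3 × 132.14 = 0.3572 g
% (NH4)2SO4 = 0.3572 / 0.4916 × 100 = 72.66 %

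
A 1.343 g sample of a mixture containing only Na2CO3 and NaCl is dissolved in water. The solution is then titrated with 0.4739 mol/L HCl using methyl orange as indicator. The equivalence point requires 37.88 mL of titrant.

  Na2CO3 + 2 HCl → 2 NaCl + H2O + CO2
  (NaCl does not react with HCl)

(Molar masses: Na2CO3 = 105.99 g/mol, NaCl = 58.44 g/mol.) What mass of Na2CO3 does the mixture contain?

0.9513 g

n(HCl) = 0.03788 × 0.4739 = 0.01795 mol
Let x = n(Na2CO3), y = n(NaCl).
Titrant: 2x = 0.01795;  mass: 105.99x + 58.44y = 1.343
Solving, x = 8.976 × 10^-3 mol, y = 6.702 × 10^-3 mol
mass of Na2CO3 = 8.976 × 10^-3 × 105.99 = 0.9513 g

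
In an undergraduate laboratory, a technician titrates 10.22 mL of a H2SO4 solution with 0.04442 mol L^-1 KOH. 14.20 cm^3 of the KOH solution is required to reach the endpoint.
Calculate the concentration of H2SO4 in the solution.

0.03086 mol/L

H2SO4 + 2 KOH → K2SO4 + 2 H2O
n(KOH) = 0.01420 L × 0.04442 mol/L = 6.308 × 10^-4 mol
From the 1:2 mole ratio, n(H2SO4) = 1/2 × 6.308 × 10^-4 = 3.154 × 10^-4 mol
[H2SO4] = 3.154 × 10^-4 mol / 0.01022 L = 0.03086 mol/L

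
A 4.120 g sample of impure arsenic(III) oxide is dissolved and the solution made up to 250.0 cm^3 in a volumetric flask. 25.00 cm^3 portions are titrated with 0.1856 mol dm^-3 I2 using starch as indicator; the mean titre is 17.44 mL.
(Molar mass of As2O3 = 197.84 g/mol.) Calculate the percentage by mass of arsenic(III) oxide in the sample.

77.72 %

As2O3 + 2 I2 + 2 H2O → As2O5 + 4 HI
n(I2) per titration = 0.01744 × 0.1856 = 3.237 × 10^-3 mol
From the 1:2 ratio, n(As2O3) in each aliquot = 1/2 × 3.237 × 10^-3 = 1.618 × 10^-3 mol
n(As2O3) in the whole flask = 1.618 × 10^-3 × 250.0/25.00 = 0.01618 mol
mass of As2O3 = 0.01618 × 197.84 = 3.202 g
% As2O3 = 3.202 / 4.120 × 100 = 77.72 %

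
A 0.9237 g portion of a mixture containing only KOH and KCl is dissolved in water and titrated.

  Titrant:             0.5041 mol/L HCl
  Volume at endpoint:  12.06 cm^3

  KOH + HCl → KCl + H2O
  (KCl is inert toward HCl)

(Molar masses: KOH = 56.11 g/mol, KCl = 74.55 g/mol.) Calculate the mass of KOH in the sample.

0.3411 g

n(HCl) = 0.01206 × 0.5041 = 6.079 × 10^-3 mol
Let x = n(KOH), y = n(KCl).
Titrant: 1x = 6.079 × 10^-3;  mass: 56.11x + 74.55y = 0.9237
Solving, x = 6.079 × 10^-3 mol, y = 7.815 × 10^-3 mol
mass of KOH = 6.079 × 10^-3 × 56.11 = 0.3411 g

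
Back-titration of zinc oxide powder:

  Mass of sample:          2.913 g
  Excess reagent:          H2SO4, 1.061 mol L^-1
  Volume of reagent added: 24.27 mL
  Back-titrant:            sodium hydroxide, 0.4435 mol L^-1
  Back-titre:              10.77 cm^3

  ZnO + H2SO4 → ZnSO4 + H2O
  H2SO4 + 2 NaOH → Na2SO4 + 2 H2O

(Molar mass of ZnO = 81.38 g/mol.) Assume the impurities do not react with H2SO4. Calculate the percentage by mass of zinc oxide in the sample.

65.27 %

n(H2SO4) added = 0.02427 × 1.061 = 0.02575 mol
n(NaOH) used in back-titration = 0.01077 × 0.4435 = 4.776 × 10^-3 mol
From the 1:2 ratio, n(H2SO4) left over = 1/2 × 4.776 × 10^-3 = 2.388 × 10^-3 mol
n(H2SO4) consumed by analyte = 0.02575 − 2.388 × 10^-3 = 0.02336 mol
n(ZnO) = 0.02336 mol (1:1 ratio)
mass of ZnO = 0.02336 × 81.38 = 1.901 g
% ZnO = 1.901 / 2.913 × 100 = 65.27 %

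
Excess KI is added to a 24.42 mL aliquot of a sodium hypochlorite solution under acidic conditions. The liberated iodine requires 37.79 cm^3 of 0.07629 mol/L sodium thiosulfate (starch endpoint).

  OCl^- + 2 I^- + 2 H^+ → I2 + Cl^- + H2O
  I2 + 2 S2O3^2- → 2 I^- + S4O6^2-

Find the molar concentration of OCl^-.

n(S2O3^2-) = 0.03779 × 0.07629 = 2.883 × 10^-3 mol
n(I2) = n(S2O3^2-)/2 = 1.441 × 10^-3 mol
n(OCl^-) in the aliquot = 1.441 × 10^-3 mol (1:1 ratio)
[OCl^-] = 1.441 × 10^-3 / 0.02442 = 0.05903 mol/L

0.05903 mol/L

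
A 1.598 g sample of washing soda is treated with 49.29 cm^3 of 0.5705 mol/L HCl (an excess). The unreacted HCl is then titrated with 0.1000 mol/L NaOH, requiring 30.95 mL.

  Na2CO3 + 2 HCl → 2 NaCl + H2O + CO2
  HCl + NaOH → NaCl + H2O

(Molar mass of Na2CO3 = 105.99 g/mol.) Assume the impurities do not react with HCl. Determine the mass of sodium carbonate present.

1.326 g

n(HCl) added = 0.04929 × 0.5705 = 0.02812 mol
n(NaOH) used in back-titration = 0.03095 × 0.1000 = 3.095 × 10^-3 mol
n(HCl) left over = 3.095 × 10^-3 mol (1:1 ratio)
n(HCl) consumed by analyte = 0.02812 − 3.095 × 10^-3 = 0.02502 mol
From the 1:2 ratio, n(Na2CO3) = 1/2 × 0.02502 = 0.01251 mol
mass of Na2CO3 = 0.01251 × 105.99 = 1.326 g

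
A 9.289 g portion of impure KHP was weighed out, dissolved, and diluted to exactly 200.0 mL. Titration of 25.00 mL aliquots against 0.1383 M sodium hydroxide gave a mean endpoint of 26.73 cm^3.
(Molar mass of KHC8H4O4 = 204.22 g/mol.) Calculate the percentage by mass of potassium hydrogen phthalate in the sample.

KHC8H4O4 + NaOH → KNaC8H4O4 + H2O
n(NaOH) per titration = 0.02673 × 0.1383 = 3.697 × 10^-3 mol
n(KHC8H4O4) in each aliquot = 3.697 × 10^-3 mol (1:1 ratio)
n(KHC8H4O4) in the whole flask = 3.697 × 10^-3 × 200.0/25.00 = 0.02957 mol
mass of KHC8H4O4 = 0.02957 × 204.22 = 6.040 g
% KHC8H4O4 = 6.040 / 9.289 × 100 = 65.02 %

65.02 %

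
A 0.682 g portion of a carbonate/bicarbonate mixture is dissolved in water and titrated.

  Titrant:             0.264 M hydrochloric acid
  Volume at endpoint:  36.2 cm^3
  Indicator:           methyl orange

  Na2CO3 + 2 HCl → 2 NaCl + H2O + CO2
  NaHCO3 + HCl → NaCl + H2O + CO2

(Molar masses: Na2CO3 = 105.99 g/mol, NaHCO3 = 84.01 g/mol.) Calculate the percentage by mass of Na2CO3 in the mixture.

30.3 %

n(HCl) = 0.0362 × 0.264 = 9.56 × 10^-3 mol
Let x = n(Na2CO3), y = n(NaHCO3).
Titrant: 2x + 1y = 9.56 × 10^-3;  mass: 105.99x + 84.01y = 0.682
Solving, x = 1.95 × 10^-3 mol, y = 5.66 × 10^-3 mol
mass of Na2CO3 = 1.95 × 10^-3 × 105.99 = 0.207 g
% Na2CO3 = 0.207 / 0.682 × 100 = 30.3 %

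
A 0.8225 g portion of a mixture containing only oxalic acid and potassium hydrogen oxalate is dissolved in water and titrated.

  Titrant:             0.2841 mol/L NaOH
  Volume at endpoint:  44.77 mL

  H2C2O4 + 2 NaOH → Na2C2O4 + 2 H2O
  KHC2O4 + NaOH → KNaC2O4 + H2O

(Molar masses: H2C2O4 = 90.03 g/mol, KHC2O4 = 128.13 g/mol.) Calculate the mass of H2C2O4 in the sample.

0.4372 g

n(NaOH) = 0.04477 × 0.2841 = 0.01272 mol
Let x = n(H2C2O4), y = n(KHC2O4).
Titrant: 2x + 1y = 0.01272;  mass: 90.03x + 128.13y = 0.8225
Solving, x = 4.856 × 10^-3 mol, y = 3.007 × 10^-3 mol
mass of H2C2O4 = 4.856 × 10^-3 × 90.03 = 0.4372 g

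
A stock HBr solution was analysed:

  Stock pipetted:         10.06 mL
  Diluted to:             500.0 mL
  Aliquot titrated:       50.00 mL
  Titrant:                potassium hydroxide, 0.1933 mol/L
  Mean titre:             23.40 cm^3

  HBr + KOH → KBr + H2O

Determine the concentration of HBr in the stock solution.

n(KOH) = 0.02340 × 0.1933 = 4.523 × 10^-3 mol
n(HBr) in the aliquot = 4.523 × 10^-3 mol (1:1 ratio)
[HBr]_dilute = 4.523 × 10^-3 / 0.05000 = 0.09046 mol/L
Dilution factor = 500.0 / 10.06 = 49.70
[HBr]_stock = 0.09046 × 49.70 = 4.496 mol/L

4.496 mol/L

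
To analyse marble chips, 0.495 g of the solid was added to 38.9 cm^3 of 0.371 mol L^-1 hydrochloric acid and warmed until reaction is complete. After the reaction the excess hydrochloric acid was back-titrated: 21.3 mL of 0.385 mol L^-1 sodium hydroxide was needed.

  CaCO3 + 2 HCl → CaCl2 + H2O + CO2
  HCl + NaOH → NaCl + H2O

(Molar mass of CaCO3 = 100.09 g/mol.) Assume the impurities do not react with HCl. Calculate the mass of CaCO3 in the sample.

n(HCl) added = 0.0389 × 0.371 = 0.0144 mol
n(NaOH) used in back-titration = 0.0213 × 0.385 = 8.20 × 10^-3 mol
n(HCl) left over = 8.20 × 10^-3 mol (1:1 ratio)
n(HCl) consumed by analyte = 0.0144 − 8.20 × 10^-3 = 6.23 × 10^-3 mol
From the 1:2 ratio, n(CaCO3) = 1/2 × 6.23 × 10^-3 = 3.12 × 10^-3 mol
mass of CaCO3 = 3.12 × 10^-3 × 100.09 = 0.312 g

0.312 g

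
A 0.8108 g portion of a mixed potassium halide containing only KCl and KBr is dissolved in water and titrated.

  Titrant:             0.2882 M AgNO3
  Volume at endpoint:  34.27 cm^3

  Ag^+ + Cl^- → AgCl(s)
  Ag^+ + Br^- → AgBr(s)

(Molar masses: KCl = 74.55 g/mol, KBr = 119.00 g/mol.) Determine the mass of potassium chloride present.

0.6114 g

n(AgNO3) = 0.03427 × 0.2882 = 9.877 × 10^-3 mol
Let x = n(KCl), y = n(KBr).
Titrant: 1x + 1y = 9.877 × 10^-3;  mass: 74.55x + 119.00y = 0.8108
Solving, x = 8.201 × 10^-3 mol, y = 1.676 × 10^-3 mol
mass of KCl = 8.201 × 10^-3 × 74.55 = 0.6114 g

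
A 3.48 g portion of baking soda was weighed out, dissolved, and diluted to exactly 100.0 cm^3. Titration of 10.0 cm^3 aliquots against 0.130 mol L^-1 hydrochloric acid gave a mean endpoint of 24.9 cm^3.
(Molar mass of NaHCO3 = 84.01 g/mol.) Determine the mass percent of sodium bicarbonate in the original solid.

78.1 %

NaHCO3 + HCl → NaCl + H2O + CO2
n(HCl) per titration = 0.0249 × 0.130 = 3.24 × 10^-3 mol
n(NaHCO3) in each aliquot = 3.24 × 10^-3 mol (1:1 ratio)
n(NaHCO3) in the whole flask = 3.24 × 10^-3 × 100.0/10.0 = 0.0324 mol
mass of NaHCO3 = 0.0324 × 84.01 = 2.72 g
% NaHCO3 = 2.72 / 3.48 × 100 = 78.1 %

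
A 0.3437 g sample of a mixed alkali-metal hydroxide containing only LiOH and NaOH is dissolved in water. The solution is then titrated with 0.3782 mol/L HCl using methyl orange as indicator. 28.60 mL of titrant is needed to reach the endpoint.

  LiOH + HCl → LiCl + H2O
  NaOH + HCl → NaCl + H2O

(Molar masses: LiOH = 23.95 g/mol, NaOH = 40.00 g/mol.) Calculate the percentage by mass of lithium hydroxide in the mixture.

38.62 %

n(HCl) = 0.02860 × 0.3782 = 0.01082 mol
Let x = n(LiOH), y = n(NaOH).
Titrant: 1x + 1y = 0.01082;  mass: 23.95x + 40.00y = 0.3437
Solving, x = 5.543 × 10^-3 mol, y = 5.274 × 10^-3 mol
mass of LiOH = 5.543 × 10^-3 × 23.95 = 0.1327 g
% LiOH = 0.1327 / 0.3437 × 100 = 38.62 %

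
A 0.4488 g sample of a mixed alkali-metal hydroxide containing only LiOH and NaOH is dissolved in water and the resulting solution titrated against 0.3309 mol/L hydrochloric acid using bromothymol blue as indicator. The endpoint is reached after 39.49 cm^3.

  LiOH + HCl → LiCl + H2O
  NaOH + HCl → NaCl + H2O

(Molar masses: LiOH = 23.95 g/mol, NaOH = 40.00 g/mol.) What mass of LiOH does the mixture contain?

n(HCl) = 0.03949 × 0.3309 = 0.01307 mol
Let x = n(LiOH), y = n(NaOH).
Titrant: 1x + 1y = 0.01307;  mass: 23.95x + 40.00y = 0.4488
Solving, x = 4.604 × 10^-3 mol, y = 8.464 × 10^-3 mol
mass of LiOH = 4.604 × 10^-3 × 23.95 = 0.1103 g

0.1103 g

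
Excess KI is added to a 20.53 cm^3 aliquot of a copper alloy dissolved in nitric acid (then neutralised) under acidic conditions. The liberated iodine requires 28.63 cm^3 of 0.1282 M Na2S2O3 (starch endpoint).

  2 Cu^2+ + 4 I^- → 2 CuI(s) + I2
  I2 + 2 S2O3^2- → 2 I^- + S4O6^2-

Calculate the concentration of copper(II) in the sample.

n(S2O3^2-) = 0.02863 × 0.1282 = 3.670 × 10^-3 mol
n(I2) = n(S2O3^2-)/2 = 1.835 × 10^-3 mol
From the 2:1 ratio, n(Cu2+) in the aliquot = 2/1 × 1.835 × 10^-3 = 3.670 × 10^-3 mol
[Cu2+] = 3.670 × 10^-3 / 0.02053 = 0.1788 mol/L

0.1788 M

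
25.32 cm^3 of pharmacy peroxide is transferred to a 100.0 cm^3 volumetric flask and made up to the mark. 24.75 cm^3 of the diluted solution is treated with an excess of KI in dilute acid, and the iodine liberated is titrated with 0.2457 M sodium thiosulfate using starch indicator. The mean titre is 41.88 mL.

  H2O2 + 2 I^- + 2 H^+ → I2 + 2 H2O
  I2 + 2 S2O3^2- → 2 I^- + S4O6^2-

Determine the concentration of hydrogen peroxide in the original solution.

0.8210 M

n(S2O3^2-) = 0.04188 × 0.2457 = 0.01029 mol
n(I2) = n(S2O3^2-)/2 = 5.145 × 10^-3 mol
n(H2O2) in the aliquot = 5.145 × 10^-3 mol (1:1 ratio)
[H2O2]_dilute = 5.145 × 10^-3 / 0.02475 = 0.2079 mol/L
[H2O2]_original = 0.2079 × 100.0/25.32 = 0.8210 mol/L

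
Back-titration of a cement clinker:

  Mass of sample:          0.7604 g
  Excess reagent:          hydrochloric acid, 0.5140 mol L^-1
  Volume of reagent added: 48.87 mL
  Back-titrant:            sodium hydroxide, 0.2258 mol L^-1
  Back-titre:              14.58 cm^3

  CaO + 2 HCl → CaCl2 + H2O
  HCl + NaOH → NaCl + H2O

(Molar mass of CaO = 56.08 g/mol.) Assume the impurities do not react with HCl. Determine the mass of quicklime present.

0.6120 g

n(HCl) added = 0.04887 × 0.5140 = 0.02512 mol
n(NaOH) used in back-titration = 0.01458 × 0.2258 = 3.292 × 10^-3 mol
n(HCl) left over = 3.292 × 10^-3 mol (1:1 ratio)
n(HCl) consumed by analyte = 0.02512 − 3.292 × 10^-3 = 0.02183 mol
From the 1:2 ratio, n(CaO) = 1/2 × 0.02183 = 0.01091 mol
mass of CaO = 0.01091 × 56.08 = 0.6120 g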